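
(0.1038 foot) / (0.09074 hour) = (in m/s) 9.685e-05. Check: 1 foot = 0.3048 m, so 0.1038 foot = 0.1038 * 0.3048 = 0.03163824 m. 1 hour = 3600 s, so 0.09074 hour = 0.09074 * 3600 = 326.664 s. Combine: 0.03163824 m / 326.664 s = 9.6852546e-05 m/s. Result: 9.6852546e-05 m/s ≈ 9.685e-05 m/s (4 s.f.).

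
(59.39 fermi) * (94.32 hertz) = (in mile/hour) 1 fermi = 1e-15 m, so 59.39 fermi = 59.39 * 1e-15 = 5.939e-14 m. 94.32 hertz = 94.32 Hz. Combine: 5.939e-14 m * 94.32 Hz = 5.6016648e-12 m/s. 1 mile/hour = 0.44704 m/s, so 5.6016648e-12 m/s = 5.6016648e-12 / 0.44704 = 1.2530567e-11 mile/hour ≈ 1.253e-11 mile/hour (4 s.f.). Final answer: 1.253e-11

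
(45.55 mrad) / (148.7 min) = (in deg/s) 0.0002925. Check: 1 mrad = 0.001 rad, so 45.55 mrad = 45.55 * 0.001 = 0.04555 rad. 1 min = 60 s, so 148.7 min = 148.7 * 60 = 8922 s. Combine: 0.04555 rad / 8922 s = 5.1053575e-06 rad/s. 1 deg/s = 0.017453293 rad/s, so 5.1053575e-06 rad/s = 5.1053575e-06 / 0.017453293 = 0.00029251544 deg/s ≈ 0.0002925 deg/s (4 s.f.).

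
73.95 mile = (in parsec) 3.857e-12. Check: 1 mile = 1609.344 m, so 73.95 mile = 73.95 * 1609.344 = 119010.99 m. 1 parsec = 3.0856776e+16 m, so 119010.99 m = 119010.99 / 3.0856776e+16 = 3.8568835e-12 parsec ≈ 3.857e-12 parsec (4 s.f.).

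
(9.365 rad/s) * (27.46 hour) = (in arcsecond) 9.365 rad/s is already in rad/s. 1 hour = 3600 s, so 27.46 hour = 27.46 * 3600 = 98856 s. Combine: 9.365 rad/s * 98856 s = 925786.44 rad. 1 arcsecond = 4.8481368e-06 rad, so 925786.44 rad = 925786.44 / 4.8481368e-06 = 1.9095716e+11 arcsecond ≈ 1.91e+11 arcsecond (4 s.f.). Final answer: 1.91e+11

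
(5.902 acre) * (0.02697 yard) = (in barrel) 3705. Check: 1 acre = 4046.8564 m^2, so 5.902 acre = 5.902 * 4046.8564 = 23884.547 m^2. 1 yard = 0.9144 m, so 0.02697 yard = 0.02697 * 0.9144 = 0.024661368 m. Combine: 23884.547 m^2 * 0.024661368 m = 589.02559 m^3. 1 barrel = 0.15898729 m^3, so 589.02559 m^3 = 589.02559 / 0.15898729 = 3704.8595 barrel ≈ 3705 barrel (4 s.f.).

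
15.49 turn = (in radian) 1 turn = 6.2831853 rad, so 15.49 turn = 15.49 * 6.2831853 = 97.32654 rad. 97.32654 rad = 97.32654 radian ≈ 97.33 radian (4 s.f.). Final answer: 97.33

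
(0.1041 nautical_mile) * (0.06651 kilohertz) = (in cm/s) 1 nautical_mile = 1852 m, so 0.1041 nautical_mile = 0.1041 * 1852 = 192.7932 m. 1 kilohertz = 1000 Hz, so 0.06651 kilohertz = 0.06651 * 1000 = 66.51 Hz. Combine: 192.7932 m * 66.51 Hz = 12822.676 m/s. 1 cm/s = 0.01 m/s, so 12822.676 m/s = 12822.676 / 0.01 = 1282267.6 cm/s ≈ 1.282e+06 cm/s (4 s.f.). Final answer: 1.282e+06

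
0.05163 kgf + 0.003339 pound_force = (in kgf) 1 kgf = 9.80665 N, so 0.05163 kgf = 0.05163 * 9.80665 = 0.50631734 N. 1 pound_force = 4.4482216 N, so 0.003339 pound_force = 0.003339 * 4.4482216 = 0.014852612 N. Sum: 0.50631734 + 0.014852612 = 0.52116995 N. 1 kgf = 9.80665 N, so 0.52116995 N = 0.52116995 / 9.80665 = 0.053144545 kgf ≈ 0.05314 kgf (4 s.f.). Final answer: 0.05314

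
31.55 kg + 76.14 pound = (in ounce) 31.55 kg is already in kg. 1 pound = 0.45359237 kg, so 76.14 pound = 76.14 * 0.45359237 = 34.536523 kg. Sum: 31.55 + 34.536523 = 66.086523 kg. 1 ounce = 0.028349523 kg, so 66.086523 kg = 66.086523 / 0.028349523 = 2331.1335 ounce ≈ 2331 ounce (4 s.f.). Final answer: 2331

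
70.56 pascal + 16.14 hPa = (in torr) 70.56 pascal = 70.56 Pa. 1 hPa = 100 Pa, so 16.14 hPa = 16.14 * 100 = 1614 Pa. Sum: 70.56 + 1614 = 1684.56 Pa. 1 torr = 133.32237 Pa, so 1684.56 Pa = 1684.56 / 133.32237 = 12.635239 torr ≈ 12.64 torr (4 s.f.). Final answer: 12.64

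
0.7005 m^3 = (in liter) 700.5. Check: 1 liter = 0.001 m^3, so 0.7005 m^3 = 0.7005 / 0.001 = 700.5 liter.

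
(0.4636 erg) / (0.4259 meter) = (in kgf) 1 erg = 1e-07 J, so 0.4636 erg = 0.4636 * 1e-07 = 4.636e-08 J. 0.4259 meter = 0.4259 m. Combine: 4.636e-08 J / 0.4259 m = 1.0885184e-07 N. 1 kgf = 9.80665 N, so 1.0885184e-07 N = 1.0885184e-07 / 9.80665 = 1.1099799e-08 kgf ≈ 1.11e-08 kgf (4 s.f.). Final answer: 1.11e-08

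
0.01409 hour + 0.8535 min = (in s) 101.9. Check: 1 hour = 3600 s, so 0.01409 hour = 0.01409 * 3600 = 50.724 s. 1 min = 60 s, so 0.8535 min = 0.8535 * 60 = 51.21 s. Sum: 50.724 + 51.21 = 101.934 s. Result: 101.934 s ≈ 101.9 s (4 s.f.).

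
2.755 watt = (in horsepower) 0.003695. Check: 2.755 watt = 2.755 W. 1 horsepower = 745.69987 W, so 2.755 W = 2.755 / 745.69987 = 0.0036945159 horsepower ≈ 0.003695 horsepower (4 s.f.).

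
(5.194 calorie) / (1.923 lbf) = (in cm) 1 calorie = 4.184 J, so 5.194 calorie = 5.194 * 4.184 = 21.731696 J. 1 lbf = 4.4482216 N, so 1.923 lbf = 1.923 * 4.4482216 = 8.5539302 N. Combine: 21.731696 J / 8.5539302 N = 2.540551 m. 1 cm = 0.01 m, so 2.540551 m = 2.540551 / 0.01 = 254.0551 cm ≈ 254.1 cm (4 s.f.). Final answer: 254.1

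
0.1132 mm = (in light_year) 1 mm = 0.001 m, so 0.1132 mm = 0.1132 * 0.001 = 0.0001132 m. 1 light_year = 9.4607305e+15 m, so 0.0001132 m = 0.0001132 / 9.4607305e+15 = 1.1965249e-20 light_year ≈ 1.197e-20 light_year (4 s.f.). Final answer: 1.197e-20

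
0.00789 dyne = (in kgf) 1 dyne = 1e-05 N, so 0.00789 dyne = 0.00789 * 1e-05 = 7.89e-08 N. 1 kgf = 9.80665 N, so 7.89e-08 N = 7.89e-08 / 9.80665 = 8.0455609e-09 kgf ≈ 8.046e-09 kgf (4 s.f.). Final answer: 8.046e-09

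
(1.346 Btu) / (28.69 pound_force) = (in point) 3.154e+04. Check: 1 Btu = 1055.0559 J, so 1.346 Btu = 1.346 * 1055.0559 = 1420.1052 J. 1 pound_force = 4.4482216 N, so 28.69 pound_force = 28.69 * 4.4482216 = 127.61948 N. Combine: 1420.1052 J / 127.61948 N = 11.127652 m. 1 point = 0.00035277778 m, so 11.127652 m = 11.127652 / 0.00035277778 = 31542.951 point ≈ 3.154e+04 point (4 s.f.).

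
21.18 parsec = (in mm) 1 parsec = 3.0856776e+16 m, so 21.18 parsec = 21.18 * 3.0856776e+16 = 6.5354651e+17 m. 1 mm = 0.001 m, so 6.5354651e+17 m = 6.5354651e+17 / 0.001 = 6.5354651e+20 mm ≈ 6.535e+20 mm (4 s.f.). Final answer: 6.535e+20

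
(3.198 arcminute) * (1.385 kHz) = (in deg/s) 1 arcminute = 0.00029088821 rad, so 3.198 arcminute = 3.198 * 0.00029088821 = 0.00093026049 rad. 1 kHz = 1000 Hz, so 1.385 kHz = 1.385 * 1000 = 1385 Hz. Combine: 0.00093026049 rad * 1385 Hz = 1.2884108 rad/s. 1 deg/s = 0.017453293 rad/s, so 1.2884108 rad/s = 1.2884108 / 0.017453293 = 73.8205 deg/s ≈ 73.82 deg/s (4 s.f.). Final answer: 73.82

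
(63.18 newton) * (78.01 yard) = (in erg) 4.507e+10. Check: 63.18 newton = 63.18 N. 1 yard = 0.9144 m, so 78.01 yard = 78.01 * 0.9144 = 71.332344 m. Combine: 63.18 N * 71.332344 m = 4506.7775 J. 1 erg = 1e-07 J, so 4506.7775 J = 4506.7775 / 1e-07 = 4.5067775e+10 erg ≈ 4.507e+10 erg (4 s.f.).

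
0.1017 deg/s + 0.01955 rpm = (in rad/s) 1 deg/s = 0.017453293 rad/s, so 0.1017 deg/s = 0.1017 * 0.017453293 = 0.0017749998 rad/s. 1 rpm = 0.10471976 rad/s, so 0.01955 rpm = 0.01955 * 0.10471976 = 0.0020472712 rad/s. Sum: 0.0017749998 + 0.0020472712 = 0.0038222711 rad/s. Result: 0.0038222711 rad/s ≈ 0.003822 rad/s (4 s.f.). Final answer: 0.003822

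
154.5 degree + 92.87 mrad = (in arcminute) 9589. Check: 1 degree = 0.017453293 rad, so 154.5 degree = 154.5 * 0.017453293 = 2.6965337 rad. 1 mrad = 0.001 rad, so 92.87 mrad = 92.87 * 0.001 = 0.09287 rad. Sum: 2.6965337 + 0.09287 = 2.7894037 rad. 1 arcminute = 0.00029088821 rad, so 2.7894037 rad = 2.7894037 / 0.00029088821 = 9589.2635 arcminute ≈ 9589 arcminute (4 s.f.).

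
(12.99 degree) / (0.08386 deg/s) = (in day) 1 degree = 0.017453293 rad, so 12.99 degree = 12.99 * 0.017453293 = 0.22671827 rad. 1 deg/s = 0.017453293 rad/s, so 0.08386 deg/s = 0.08386 * 0.017453293 = 0.0014636331 rad/s. Combine: 0.22671827 rad / 0.0014636331 rad/s = 154.90103 s. 1 day = 86400 s, so 154.90103 s = 154.90103 / 86400 = 0.0017928359 day ≈ 0.001793 day (4 s.f.). Final answer: 0.001793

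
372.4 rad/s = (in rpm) 3556. Check: 1 rpm = 0.10471976 rad/s, so 372.4 rad/s = 372.4 / 0.10471976 = 3556.158 rpm ≈ 3556 rpm (4 s.f.).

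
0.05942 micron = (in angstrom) 594.2. Check: 1 micron = 1e-06 m, so 0.05942 micron = 0.05942 * 1e-06 = 5.942e-08 m. 1 angstrom = 1e-10 m, so 5.942e-08 m = 5.942e-08 / 1e-10 = 594.2 angstrom.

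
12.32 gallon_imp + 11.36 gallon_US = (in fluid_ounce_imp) 3485. Check: 1 gallon_imp = 0.00454609 m^3, so 12.32 gallon_imp = 12.32 * 0.00454609 = 0.056007829 m^3. 1 gallon_US = 0.0037854118 m^3, so 11.36 gallon_US = 11.36 * 0.0037854118 = 0.043002278 m^3. Sum: 0.056007829 + 0.043002278 = 0.099010107 m^3. 1 fluid_ounce_imp = 2.8413063e-05 m^3, so 0.099010107 m^3 = 0.099010107 / 2.8413063e-05 = 3484.6686 fluid_ounce_imp ≈ 3485 fluid_ounce_imp (4 s.f.).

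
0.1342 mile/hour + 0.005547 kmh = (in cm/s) 1 mile/hour = 0.44704 m/s, so 0.1342 mile/hour = 0.1342 * 0.44704 = 0.059992768 m/s. 1 kmh = 0.27777778 m/s, so 0.005547 kmh = 0.005547 * 0.27777778 = 0.0015408333 m/s. Sum: 0.059992768 + 0.0015408333 = 0.061533601 m/s. 1 cm/s = 0.01 m/s, so 0.061533601 m/s = 0.061533601 / 0.01 = 6.1533601 cm/s ≈ 6.153 cm/s (4 s.f.). Final answer: 6.153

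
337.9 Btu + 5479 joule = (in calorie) 1 Btu = 1055.0559 J, so 337.9 Btu = 337.9 * 1055.0559 = 356503.37 J. 5479 joule = 5479 J. Sum: 356503.37 + 5479 = 361982.37 J. 1 calorie = 4.184 J, so 361982.37 J = 361982.37 / 4.184 = 86515.863 calorie ≈ 8.652e+04 calorie (4 s.f.). Final answer: 8.652e+04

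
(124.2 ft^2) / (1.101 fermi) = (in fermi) 1.048e+31. Check: 1 ft^2 = 0.09290304 m^2, so 124.2 ft^2 = 124.2 * 0.09290304 = 11.538558 m^2. 1 fermi = 1e-15 m, so 1.101 fermi = 1.101 * 1e-15 = 1.101e-15 m. Combine: 11.538558 m^2 / 1.101e-15 m = 1.048007e+16 m. 1 fermi = 1e-15 m, so 1.048007e+16 m = 1.048007e+16 / 1e-15 = 1.048007e+31 fermi ≈ 1.048e+31 fermi (4 s.f.).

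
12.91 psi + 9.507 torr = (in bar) 1 psi = 6894.7573 Pa, so 12.91 psi = 12.91 * 6894.7573 = 89011.317 Pa. 1 torr = 133.32237 Pa, so 9.507 torr = 9.507 * 133.32237 = 1267.4958 Pa. Sum: 89011.317 + 1267.4958 = 90278.812 Pa. 1 bar = 100000 Pa, so 90278.812 Pa = 90278.812 / 100000 = 0.90278812 bar ≈ 0.9028 bar (4 s.f.). Final answer: 0.9028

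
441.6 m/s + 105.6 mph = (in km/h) 441.6 m/s is already in m/s. 1 mph = 0.44704 m/s, so 105.6 mph = 105.6 * 0.44704 = 47.207424 m/s. Sum: 441.6 + 47.207424 = 488.80742 m/s. 1 km/h = 0.27777778 m/s, so 488.80742 m/s = 488.80742 / 0.27777778 = 1759.7067 km/h ≈ 1760 km/h (4 s.f.). Final answer: 1760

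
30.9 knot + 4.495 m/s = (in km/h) 1 knot = 0.51444444 m/s, so 30.9 knot = 30.9 * 0.51444444 = 15.896333 m/s. 4.495 m/s is already in m/s. Sum: 15.896333 + 4.495 = 20.391333 m/s. 1 km/h = 0.27777778 m/s, so 20.391333 m/s = 20.391333 / 0.27777778 = 73.4088 km/h ≈ 73.41 km/h (4 s.f.). Final answer: 73.41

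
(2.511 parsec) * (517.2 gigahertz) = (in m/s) 4.007e+28. Check: 1 parsec = 3.0856776e+16 m, so 2.511 parsec = 2.511 * 3.0856776e+16 = 7.7481364e+16 m. 1 gigahertz = 1e+09 Hz, so 517.2 gigahertz = 517.2 * 1e+09 = 5.172e+11 Hz. Combine: 7.7481364e+16 m * 5.172e+11 Hz = 4.0073361e+28 m/s. Result: 4.0073361e+28 m/s ≈ 4.007e+28 m/s (4 s.f.).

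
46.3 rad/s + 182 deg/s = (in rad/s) 46.3 rad/s is already in rad/s. 1 deg/s = 0.017453293 rad/s, so 182 deg/s = 182 * 0.017453293 = 3.1764992 rad/s. Sum: 46.3 + 3.1764992 = 49.476499 rad/s. Result: 49.476499 rad/s ≈ 49.48 rad/s (4 s.f.). Final answer: 49.48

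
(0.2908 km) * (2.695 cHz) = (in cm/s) 783.7. Check: 1 km = 1000 m, so 0.2908 km = 0.2908 * 1000 = 290.8 m. 1 cHz = 0.01 Hz, so 2.695 cHz = 2.695 * 0.01 = 0.02695 Hz. Combine: 290.8 m * 0.02695 Hz = 7.83706 m/s. 1 cm/s = 0.01 m/s, so 7.83706 m/s = 7.83706 / 0.01 = 783.706 cm/s ≈ 783.7 cm/s (4 s.f.).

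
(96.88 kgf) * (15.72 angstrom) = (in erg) 1 kgf = 9.80665 N, so 96.88 kgf = 96.88 * 9.80665 = 950.06825 N. 1 angstrom = 1e-10 m, so 15.72 angstrom = 15.72 * 1e-10 = 1.572e-09 m. Combine: 950.06825 N * 1.572e-09 m = 1.4935073e-06 J. 1 erg = 1e-07 J, so 1.4935073e-06 J = 1.4935073e-06 / 1e-07 = 14.935073 erg ≈ 14.94 erg (4 s.f.). Final answer: 14.94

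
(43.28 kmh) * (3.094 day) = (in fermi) 1 kmh = 0.27777778 m/s, so 43.28 kmh = 43.28 * 0.27777778 = 12.022222 m/s. 1 day = 86400 s, so 3.094 day = 3.094 * 86400 = 267321.6 s. Combine: 12.022222 m/s * 267321.6 s = 3213799.7 m. 1 fermi = 1e-15 m, so 3213799.7 m = 3213799.7 / 1e-15 = 3.2137997e+21 fermi ≈ 3.214e+21 fermi (4 s.f.). Final answer: 3.214e+21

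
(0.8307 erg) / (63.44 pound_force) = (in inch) 1.159e-08. Check: 1 erg = 1e-07 J, so 0.8307 erg = 0.8307 * 1e-07 = 8.307e-08 J. 1 pound_force = 4.4482216 N, so 63.44 pound_force = 63.44 * 4.4482216 = 282.19518 N. Combine: 8.307e-08 J / 282.19518 N = 2.9437073e-10 m. 1 inch = 0.0254 m, so 2.9437073e-10 m = 2.9437073e-10 / 0.0254 = 1.1589399e-08 inch ≈ 1.159e-08 inch (4 s.f.).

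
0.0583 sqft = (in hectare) 5.416e-07. Check: 1 sqft = 0.09290304 m^2, so 0.0583 sqft = 0.0583 * 0.09290304 = 0.0054162472 m^2. 1 hectare = 10000 m^2, so 0.0054162472 m^2 = 0.0054162472 / 10000 = 5.4162472e-07 hectare ≈ 5.416e-07 hectare (4 s.f.).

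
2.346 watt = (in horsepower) 0.003146. Check: 2.346 watt = 2.346 W. 1 horsepower = 745.69987 W, so 2.346 W = 2.346 / 745.69987 = 0.0031460378 horsepower ≈ 0.003146 horsepower (4 s.f.).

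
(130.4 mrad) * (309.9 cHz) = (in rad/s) 1 mrad = 0.001 rad, so 130.4 mrad = 130.4 * 0.001 = 0.1304 rad. 1 cHz = 0.01 Hz, so 309.9 cHz = 309.9 * 0.01 = 3.099 Hz. Combine: 0.1304 rad * 3.099 Hz = 0.4041096 rad/s. Result: 0.4041096 rad/s ≈ 0.4041 rad/s (4 s.f.). Final answer: 0.4041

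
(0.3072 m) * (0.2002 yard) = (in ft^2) 0.3072 m is already in m. 1 yard = 0.9144 m, so 0.2002 yard = 0.2002 * 0.9144 = 0.18306288 m. Combine: 0.3072 m * 0.18306288 m = 0.056236917 m^2. 1 ft^2 = 0.09290304 m^2, so 0.056236917 m^2 = 0.056236917 / 0.09290304 = 0.60532913 ft^2 ≈ 0.6053 ft^2 (4 s.f.). Final answer: 0.6053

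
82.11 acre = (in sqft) 1 acre = 4046.8564 m^2, so 82.11 acre = 82.11 * 4046.8564 = 332287.38 m^2. 1 sqft = 0.09290304 m^2, so 332287.38 m^2 = 332287.38 / 0.09290304 = 3576711.6 sqft ≈ 3.577e+06 sqft (4 s.f.). Final answer: 3.577e+06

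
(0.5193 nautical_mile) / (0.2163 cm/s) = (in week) 0.7352. Check: 1 nautical_mile = 1852 m, so 0.5193 nautical_mile = 0.5193 * 1852 = 961.7436 m. 1 cm/s = 0.01 m/s, so 0.2163 cm/s = 0.2163 * 0.01 = 0.002163 m/s. Combine: 961.7436 m / 0.002163 m/s = 444634.12 s. 1 week = 604800 s, so 444634.12 s = 444634.12 / 604800 = 0.73517546 week ≈ 0.7352 week (4 s.f.).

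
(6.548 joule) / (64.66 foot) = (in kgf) 0.03388. Check: 6.548 joule = 6.548 J. 1 foot = 0.3048 m, so 64.66 foot = 64.66 * 0.3048 = 19.708368 m. Combine: 6.548 J / 19.708368 m = 0.33224466 N. 1 kgf = 9.80665 N, so 0.33224466 N = 0.33224466 / 9.80665 = 0.033879527 kgf ≈ 0.03388 kgf (4 s.f.).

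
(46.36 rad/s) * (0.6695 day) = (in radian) 46.36 rad/s is already in rad/s. 1 day = 86400 s, so 0.6695 day = 0.6695 * 86400 = 57844.8 s. Combine: 46.36 rad/s * 57844.8 s = 2681684.9 rad. 2681684.9 rad = 2681684.9 radian ≈ 2.682e+06 radian (4 s.f.). Final answer: 2.682e+06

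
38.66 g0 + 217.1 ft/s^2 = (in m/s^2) 1 g0 = 9.80665 m/s^2, so 38.66 g0 = 38.66 * 9.80665 = 379.12509 m/s^2. 1 ft/s^2 = 0.3048 m/s^2, so 217.1 ft/s^2 = 217.1 * 0.3048 = 66.17208 m/s^2. Sum: 379.12509 + 66.17208 = 445.29717 m/s^2. Result: 445.29717 m/s^2 ≈ 445.3 m/s^2 (4 s.f.). Final answer: 445.3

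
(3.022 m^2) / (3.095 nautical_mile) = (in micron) 527.2. Check: 3.022 m^2 is already in m^2. 1 nautical_mile = 1852 m, so 3.095 nautical_mile = 3.095 * 1852 = 5731.94 m. Combine: 3.022 m^2 / 5731.94 m = 0.00052722115 m. 1 micron = 1e-06 m, so 0.00052722115 m = 0.00052722115 / 1e-06 = 527.22115 micron ≈ 527.2 micron (4 s.f.).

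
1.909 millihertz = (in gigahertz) 1 millihertz = 0.001 Hz, so 1.909 millihertz = 1.909 * 0.001 = 0.001909 Hz. 1 gigahertz = 1e+09 Hz, so 0.001909 Hz = 0.001909 / 1e+09 = 1.909e-12 gigahertz. Final answer: 1.909e-12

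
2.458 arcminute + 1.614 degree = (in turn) 1 arcminute = 0.00029088821 rad, so 2.458 arcminute = 2.458 * 0.00029088821 = 0.00071500322 rad. 1 degree = 0.017453293 rad, so 1.614 degree = 1.614 * 0.017453293 = 0.028169614 rad. Sum: 0.00071500322 + 0.028169614 = 0.028884617 rad. 1 turn = 6.2831853 rad, so 0.028884617 rad = 0.028884617 / 6.2831853 = 0.0045971296 turn ≈ 0.004597 turn (4 s.f.). Final answer: 0.004597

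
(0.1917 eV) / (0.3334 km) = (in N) 1 eV = 1.6021766e-19 J, so 0.1917 eV = 0.1917 * 1.6021766e-19 = 3.0713726e-20 J. 1 km = 1000 m, so 0.3334 km = 0.3334 * 1000 = 333.4 m. Combine: 3.0713726e-20 J / 333.4 m = 9.2122754e-23 N. Result: 9.2122754e-23 N ≈ 9.212e-23 N (4 s.f.). Final answer: 9.212e-23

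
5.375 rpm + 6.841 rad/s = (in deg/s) 424.2. Check: 1 rpm = 0.10471976 rad/s, so 5.375 rpm = 5.375 * 0.10471976 = 0.56286868 rad/s. 6.841 rad/s is already in rad/s. Sum: 0.56286868 + 6.841 = 7.4038687 rad/s. 1 deg/s = 0.017453293 rad/s, so 7.4038687 rad/s = 7.4038687 / 0.017453293 = 424.21043 deg/s ≈ 424.2 deg/s (4 s.f.).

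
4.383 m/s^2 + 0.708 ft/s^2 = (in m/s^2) 4.599. Check: 4.383 m/s^2 is already in m/s^2. 1 ft/s^2 = 0.3048 m/s^2, so 0.708 ft/s^2 = 0.708 * 0.3048 = 0.2157984 m/s^2. Sum: 4.383 + 0.2157984 = 4.5987984 m/s^2. Result: 4.5987984 m/s^2 ≈ 4.599 m/s^2 (4 s.f.).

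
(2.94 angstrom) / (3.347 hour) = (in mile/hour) 5.458e-14. Check: 1 angstrom = 1e-10 m, so 2.94 angstrom = 2.94 * 1e-10 = 2.94e-10 m. 1 hour = 3600 s, so 3.347 hour = 3.347 * 3600 = 12049.2 s. Combine: 2.94e-10 m / 12049.2 s = 2.439996e-14 m/s. 1 mile/hour = 0.44704 m/s, so 2.439996e-14 m/s = 2.439996e-14 / 0.44704 = 5.4581156e-14 mile/hour ≈ 5.458e-14 mile/hour (4 s.f.).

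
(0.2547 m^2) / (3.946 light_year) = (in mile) 4.239e-21. Check: 0.2547 m^2 is already in m^2. 1 light_year = 9.4607305e+15 m, so 3.946 light_year = 3.946 * 9.4607305e+15 = 3.7332042e+16 m. Combine: 0.2547 m^2 / 3.7332042e+16 m = 6.8225573e-18 m. 1 mile = 1609.344 m, so 6.8225573e-18 m = 6.8225573e-18 / 1609.344 = 4.2393406e-21 mile ≈ 4.239e-21 mile (4 s.f.).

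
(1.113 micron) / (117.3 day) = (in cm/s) 1 micron = 1e-06 m, so 1.113 micron = 1.113 * 1e-06 = 1.113e-06 m. 1 day = 86400 s, so 117.3 day = 117.3 * 86400 = 10134720 s. Combine: 1.113e-06 m / 10134720 s = 1.098205e-13 m/s. 1 cm/s = 0.01 m/s, so 1.098205e-13 m/s = 1.098205e-13 / 0.01 = 1.098205e-11 cm/s ≈ 1.098e-11 cm/s (4 s.f.). Final answer: 1.098e-11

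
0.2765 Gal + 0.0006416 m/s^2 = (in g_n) 1 Gal = 0.01 m/s^2, so 0.2765 Gal = 0.2765 * 0.01 = 0.002765 m/s^2. 0.0006416 m/s^2 is already in m/s^2. Sum: 0.002765 + 0.0006416 = 0.0034066 m/s^2. 1 g_n = 9.80665 m/s^2, so 0.0034066 m/s^2 = 0.0034066 / 9.80665 = 0.00034737653 g_n ≈ 0.0003474 g_n (4 s.f.). Final answer: 0.0003474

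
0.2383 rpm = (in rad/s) 1 rpm = 0.10471976 rad/s, so 0.2383 rpm = 0.2383 * 0.10471976 = 0.024954718 rad/s. Result: 0.024954718 rad/s ≈ 0.02495 rad/s (4 s.f.). Final answer: 0.02495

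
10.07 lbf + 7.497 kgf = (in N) 1 lbf = 4.4482216 N, so 10.07 lbf = 10.07 * 4.4482216 = 44.793592 N. 1 kgf = 9.80665 N, so 7.497 kgf = 7.497 * 9.80665 = 73.520455 N. Sum: 44.793592 + 73.520455 = 118.31405 N. Result: 118.31405 N ≈ 118.3 N (4 s.f.). Final answer: 118.3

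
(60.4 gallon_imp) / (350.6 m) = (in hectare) 1 gallon_imp = 0.00454609 m^3, so 60.4 gallon_imp = 60.4 * 0.00454609 = 0.27458384 m^3. 350.6 m is already in m. Combine: 0.27458384 m^3 / 350.6 m = 0.00078318265 m^2. 1 hectare = 10000 m^2, so 0.00078318265 m^2 = 0.00078318265 / 10000 = 7.8318265e-08 hectare ≈ 7.832e-08 hectare (4 s.f.). Final answer: 7.832e-08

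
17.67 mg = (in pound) 1 mg = 1e-06 kg, so 17.67 mg = 17.67 * 1e-06 = 1.767e-05 kg. 1 pound = 0.45359237 kg, so 1.767e-05 kg = 1.767e-05 / 0.45359237 = 3.8955682e-05 pound ≈ 3.896e-05 pound (4 s.f.). Final answer: 3.896e-05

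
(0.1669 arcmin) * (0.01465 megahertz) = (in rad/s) 1 arcmin = 0.00029088821 rad, so 0.1669 arcmin = 0.1669 * 0.00029088821 = 4.8549242e-05 rad. 1 megahertz = 1000000 Hz, so 0.01465 megahertz = 0.01465 * 1000000 = 14650 Hz. Combine: 4.8549242e-05 rad * 14650 Hz = 0.7112464 rad/s. Result: 0.7112464 rad/s ≈ 0.7112 rad/s (4 s.f.). Final answer: 0.7112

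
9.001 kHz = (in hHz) 90.01. Check: 1 kHz = 1000 Hz, so 9.001 kHz = 9.001 * 1000 = 9001 Hz. 1 hHz = 100 Hz, so 9001 Hz = 9001 / 100 = 90.01 hHz.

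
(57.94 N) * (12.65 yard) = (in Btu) 0.6352. Check: 57.94 N is already in N. 1 yard = 0.9144 m, so 12.65 yard = 12.65 * 0.9144 = 11.56716 m. Combine: 57.94 N * 11.56716 m = 670.20125 J. 1 Btu = 1055.0559 J, so 670.20125 J = 670.20125 / 1055.0559 = 0.63522822 Btu ≈ 0.6352 Btu (4 s.f.).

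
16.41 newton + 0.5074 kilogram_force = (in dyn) 16.41 newton = 16.41 N. 1 kilogram_force = 9.80665 N, so 0.5074 kilogram_force = 0.5074 * 9.80665 = 4.9758942 N. Sum: 16.41 + 4.9758942 = 21.385894 N. 1 dyn = 1e-05 N, so 21.385894 N = 21.385894 / 1e-05 = 2138589.4 dyn ≈ 2.139e+06 dyn (4 s.f.). Final answer: 2.139e+06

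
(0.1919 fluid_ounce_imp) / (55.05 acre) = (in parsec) 7.932e-28. Check: 1 fluid_ounce_imp = 2.8413063e-05 m^3, so 0.1919 fluid_ounce_imp = 0.1919 * 2.8413063e-05 = 5.4524667e-06 m^3. 1 acre = 4046.8564 m^2, so 55.05 acre = 55.05 * 4046.8564 = 222779.45 m^2. Combine: 5.4524667e-06 m^3 / 222779.45 m^2 = 2.447473e-11 m. 1 parsec = 3.0856776e+16 m, so 2.447473e-11 m = 2.447473e-11 / 3.0856776e+16 = 7.9317197e-28 parsec ≈ 7.932e-28 parsec (4 s.f.).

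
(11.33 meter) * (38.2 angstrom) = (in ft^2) 11.33 meter = 11.33 m. 1 angstrom = 1e-10 m, so 38.2 angstrom = 38.2 * 1e-10 = 3.82e-09 m. Combine: 11.33 m * 3.82e-09 m = 4.32806e-08 m^2. 1 ft^2 = 0.09290304 m^2, so 4.32806e-08 m^2 = 4.32806e-08 / 0.09290304 = 4.658685e-07 ft^2 ≈ 4.659e-07 ft^2 (4 s.f.). Final answer: 4.659e-07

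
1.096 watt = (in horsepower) 0.00147. Check: 1.096 watt = 1.096 W. 1 horsepower = 745.69987 W, so 1.096 W = 1.096 / 745.69987 = 0.0014697602 horsepower ≈ 0.00147 horsepower (4 s.f.).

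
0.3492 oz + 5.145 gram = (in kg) 1 oz = 0.028349523 kg, so 0.3492 oz = 0.3492 * 0.028349523 = 0.0098996535 kg. 1 gram = 0.001 kg, so 5.145 gram = 5.145 * 0.001 = 0.005145 kg. Sum: 0.0098996535 + 0.005145 = 0.015044653 kg. Result: 0.015044653 kg ≈ 0.01504 kg (4 s.f.). Final answer: 0.01504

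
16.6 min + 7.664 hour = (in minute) 476.4. Check: 1 min = 60 s, so 16.6 min = 16.6 * 60 = 996 s. 1 hour = 3600 s, so 7.664 hour = 7.664 * 3600 = 27590.4 s. Sum: 996 + 27590.4 = 28586.4 s. 1 minute = 60 s, so 28586.4 s = 28586.4 / 60 = 476.44 minute ≈ 476.4 minute (4 s.f.).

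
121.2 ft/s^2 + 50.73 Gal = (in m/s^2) 1 ft/s^2 = 0.3048 m/s^2, so 121.2 ft/s^2 = 121.2 * 0.3048 = 36.94176 m/s^2. 1 Gal = 0.01 m/s^2, so 50.73 Gal = 50.73 * 0.01 = 0.5073 m/s^2. Sum: 36.94176 + 0.5073 = 37.44906 m/s^2. Result: 37.44906 m/s^2 ≈ 37.45 m/s^2 (4 s.f.). Final answer: 37.45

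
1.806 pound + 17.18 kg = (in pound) 39.68. Check: 1 pound = 0.45359237 kg, so 1.806 pound = 1.806 * 0.45359237 = 0.81918782 kg. 17.18 kg is already in kg. Sum: 0.81918782 + 17.18 = 17.999188 kg. 1 pound = 0.45359237 kg, so 17.999188 kg = 17.999188 / 0.45359237 = 39.681417 pound ≈ 39.68 pound (4 s.f.).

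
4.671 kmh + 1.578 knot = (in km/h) 1 kmh = 0.27777778 m/s, so 4.671 kmh = 4.671 * 0.27777778 = 1.2975 m/s. 1 knot = 0.51444444 m/s, so 1.578 knot = 1.578 * 0.51444444 = 0.81179333 m/s. Sum: 1.2975 + 0.81179333 = 2.1092933 m/s. 1 km/h = 0.27777778 m/s, so 2.1092933 m/s = 2.1092933 / 0.27777778 = 7.593456 km/h ≈ 7.593 km/h (4 s.f.). Final answer: 7.593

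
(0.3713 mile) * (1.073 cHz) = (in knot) 12.46. Check: 1 mile = 1609.344 m, so 0.3713 mile = 0.3713 * 1609.344 = 597.54943 m. 1 cHz = 0.01 Hz, so 1.073 cHz = 1.073 * 0.01 = 0.01073 Hz. Combine: 597.54943 m * 0.01073 Hz = 6.4117054 m/s. 1 knot = 0.51444444 m/s, so 6.4117054 m/s = 6.4117054 / 0.51444444 = 12.463358 knot ≈ 12.46 knot (4 s.f.).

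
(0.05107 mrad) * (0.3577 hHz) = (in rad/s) 1 mrad = 0.001 rad, so 0.05107 mrad = 0.05107 * 0.001 = 5.107e-05 rad. 1 hHz = 100 Hz, so 0.3577 hHz = 0.3577 * 100 = 35.77 Hz. Combine: 5.107e-05 rad * 35.77 Hz = 0.0018267739 rad/s. Result: 0.0018267739 rad/s ≈ 0.001827 rad/s (4 s.f.). Final answer: 0.001827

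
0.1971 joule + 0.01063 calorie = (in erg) 2.416e+06. Check: 0.1971 joule = 0.1971 J. 1 calorie = 4.184 J, so 0.01063 calorie = 0.01063 * 4.184 = 0.04447592 J. Sum: 0.1971 + 0.04447592 = 0.24157592 J. 1 erg = 1e-07 J, so 0.24157592 J = 0.24157592 / 1e-07 = 2415759.2 erg ≈ 2.416e+06 erg (4 s.f.).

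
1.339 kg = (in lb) 2.952. Check: 1 lb = 0.45359237 kg, so 1.339 kg = 1.339 / 0.45359237 = 2.9519897 lb ≈ 2.952 lb (4 s.f.).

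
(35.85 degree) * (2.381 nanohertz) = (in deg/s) 1 degree = 0.017453293 rad, so 35.85 degree = 35.85 * 0.017453293 = 0.62570054 rad. 1 nanohertz = 1e-09 Hz, so 2.381 nanohertz = 2.381 * 1e-09 = 2.381e-09 Hz. Combine: 0.62570054 rad * 2.381e-09 Hz = 1.489793e-09 rad/s. 1 deg/s = 0.017453293 rad/s, so 1.489793e-09 rad/s = 1.489793e-09 / 0.017453293 = 8.535885e-08 deg/s ≈ 8.536e-08 deg/s (4 s.f.). Final answer: 8.536e-08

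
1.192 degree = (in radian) 1 degree = 0.017453293 rad, so 1.192 degree = 1.192 * 0.017453293 = 0.020804325 rad. 0.020804325 rad = 0.020804325 radian ≈ 0.0208 radian (4 s.f.). Final answer: 0.0208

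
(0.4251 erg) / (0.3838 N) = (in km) 1 erg = 1e-07 J, so 0.4251 erg = 0.4251 * 1e-07 = 4.251e-08 J. 0.3838 N is already in N. Combine: 4.251e-08 J / 0.3838 N = 1.1076081e-07 m. 1 km = 1000 m, so 1.1076081e-07 m = 1.1076081e-07 / 1000 = 1.1076081e-10 km ≈ 1.108e-10 km (4 s.f.). Final answer: 1.108e-10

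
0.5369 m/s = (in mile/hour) 1 mile/hour = 0.44704 m/s, so 0.5369 m/s = 0.5369 / 0.44704 = 1.2010111 mile/hour ≈ 1.201 mile/hour (4 s.f.). Final answer: 1.201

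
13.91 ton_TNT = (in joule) 5.82e+10. Check: 1 ton_TNT = 4.184e+09 J, so 13.91 ton_TNT = 13.91 * 4.184e+09 = 5.819944e+10 J. 5.819944e+10 J = 5.819944e+10 joule ≈ 5.82e+10 joule (4 s.f.).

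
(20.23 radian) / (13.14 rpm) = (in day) 20.23 radian = 20.23 rad. 1 rpm = 0.10471976 rad/s, so 13.14 rpm = 13.14 * 0.10471976 = 1.3760176 rad/s. Combine: 20.23 rad / 1.3760176 rad/s = 14.701847 s. 1 day = 86400 s, so 14.701847 s = 14.701847 / 86400 = 0.00017016027 day ≈ 0.0001702 day (4 s.f.). Final answer: 0.0001702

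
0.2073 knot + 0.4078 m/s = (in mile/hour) 1.151. Check: 1 knot = 0.51444444 m/s, so 0.2073 knot = 0.2073 * 0.51444444 = 0.10664433 m/s. 0.4078 m/s is already in m/s. Sum: 0.10664433 + 0.4078 = 0.51444433 m/s. 1 mile/hour = 0.44704 m/s, so 0.51444433 m/s = 0.51444433 / 0.44704 = 1.1507792 mile/hour ≈ 1.151 mile/hour (4 s.f.).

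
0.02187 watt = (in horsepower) 0.02187 watt = 0.02187 W. 1 horsepower = 745.69987 W, so 0.02187 W = 0.02187 / 745.69987 = 2.9328153e-05 horsepower ≈ 2.933e-05 horsepower (4 s.f.). Final answer: 2.933e-05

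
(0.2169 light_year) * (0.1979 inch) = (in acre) 1 light_year = 9.4607305e+15 m, so 0.2169 light_year = 0.2169 * 9.4607305e+15 = 2.0520324e+15 m. 1 inch = 0.0254 m, so 0.1979 inch = 0.1979 * 0.0254 = 0.00502666 m. Combine: 2.0520324e+15 m * 0.00502666 m = 1.0314869e+13 m^2. 1 acre = 4046.8564 m^2, so 1.0314869e+13 m^2 = 1.0314869e+13 / 4046.8564 = 2.5488597e+09 acre ≈ 2.549e+09 acre (4 s.f.). Final answer: 2.549e+09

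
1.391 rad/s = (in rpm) 1 rpm = 0.10471976 rad/s, so 1.391 rad/s = 1.391 / 0.10471976 = 13.283072 rpm ≈ 13.28 rpm (4 s.f.). Final answer: 13.28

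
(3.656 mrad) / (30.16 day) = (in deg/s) 8.039e-08. Check: 1 mrad = 0.001 rad, so 3.656 mrad = 3.656 * 0.001 = 0.003656 rad. 1 day = 86400 s, so 30.16 day = 30.16 * 86400 = 2605824 s. Combine: 0.003656 rad / 2605824 s = 1.4030111e-09 rad/s. 1 deg/s = 0.017453293 rad/s, so 1.4030111e-09 rad/s = 1.4030111e-09 / 0.017453293 = 8.0386615e-08 deg/s ≈ 8.039e-08 deg/s (4 s.f.).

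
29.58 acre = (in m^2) 1 acre = 4046.8564 m^2, so 29.58 acre = 29.58 * 4046.8564 = 119706.01 m^2. Result: 119706.01 m^2 ≈ 1.197e+05 m^2 (4 s.f.). Final answer: 1.197e+05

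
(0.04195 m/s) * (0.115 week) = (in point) 8.271e+06. Check: 0.04195 m/s is already in m/s. 1 week = 604800 s, so 0.115 week = 0.115 * 604800 = 69552 s. Combine: 0.04195 m/s * 69552 s = 2917.7064 m. 1 point = 0.00035277778 m, so 2917.7064 m = 2917.7064 / 0.00035277778 = 8270663.8 point ≈ 8.271e+06 point (4 s.f.).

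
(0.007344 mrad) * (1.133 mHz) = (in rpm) 1 mrad = 0.001 rad, so 0.007344 mrad = 0.007344 * 0.001 = 7.344e-06 rad. 1 mHz = 0.001 Hz, so 1.133 mHz = 1.133 * 0.001 = 0.001133 Hz. Combine: 7.344e-06 rad * 0.001133 Hz = 8.320752e-09 rad/s. 1 rpm = 0.10471976 rad/s, so 8.320752e-09 rad/s = 8.320752e-09 / 0.10471976 = 7.9457329e-08 rpm ≈ 7.946e-08 rpm (4 s.f.). Final answer: 7.946e-08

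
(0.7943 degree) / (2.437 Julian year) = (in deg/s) 1.033e-08. Check: 1 degree = 0.017453293 rad, so 0.7943 degree = 0.7943 * 0.017453293 = 0.01386315 rad. 1 Julian year = 31557600 s, so 2.437 Julian year = 2.437 * 31557600 = 76905871 s. Combine: 0.01386315 rad / 76905871 s = 1.8026127e-10 rad/s. 1 deg/s = 0.017453293 rad/s, so 1.8026127e-10 rad/s = 1.8026127e-10 / 0.017453293 = 1.032821e-08 deg/s ≈ 1.033e-08 deg/s (4 s.f.).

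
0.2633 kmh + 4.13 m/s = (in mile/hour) 1 kmh = 0.27777778 m/s, so 0.2633 kmh = 0.2633 * 0.27777778 = 0.073138889 m/s. 4.13 m/s is already in m/s. Sum: 0.073138889 + 4.13 = 4.2031389 m/s. 1 mile/hour = 0.44704 m/s, so 4.2031389 m/s = 4.2031389 / 0.44704 = 9.4021539 mile/hour ≈ 9.402 mile/hour (4 s.f.). Final answer: 9.402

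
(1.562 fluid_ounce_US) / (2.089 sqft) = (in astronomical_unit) 1.591e-15. Check: 1 fluid_ounce_US = 2.957353e-05 m^3, so 1.562 fluid_ounce_US = 1.562 * 2.957353e-05 = 4.6193853e-05 m^3. 1 sqft = 0.09290304 m^2, so 2.089 sqft = 2.089 * 0.09290304 = 0.19407445 m^2. Combine: 4.6193853e-05 m^3 / 0.19407445 m^2 = 0.0002380213 m. 1 astronomical_unit = 1.4959787e+11 m, so 0.0002380213 m = 0.0002380213 / 1.4959787e+11 = 1.5910741e-15 astronomical_unit ≈ 1.591e-15 astronomical_unit (4 s.f.).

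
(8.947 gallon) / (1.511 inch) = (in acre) 1 gallon = 0.0037854118 m^3, so 8.947 gallon = 8.947 * 0.0037854118 = 0.033868079 m^3. 1 inch = 0.0254 m, so 1.511 inch = 1.511 * 0.0254 = 0.0383794 m. Combine: 0.033868079 m^3 / 0.0383794 m = 0.88245463 m^2. 1 acre = 4046.8564 m^2, so 0.88245463 m^2 = 0.88245463 / 4046.8564 = 0.00021805929 acre ≈ 0.0002181 acre (4 s.f.). Final answer: 0.0002181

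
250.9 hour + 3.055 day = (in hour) 324.2. Check: 1 hour = 3600 s, so 250.9 hour = 250.9 * 3600 = 903240 s. 1 day = 86400 s, so 3.055 day = 3.055 * 86400 = 263952 s. Sum: 903240 + 263952 = 1167192 s. 1 hour = 3600 s, so 1167192 s = 1167192 / 3600 = 324.22 hour ≈ 324.2 hour (4 s.f.).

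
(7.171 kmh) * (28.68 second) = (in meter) 1 kmh = 0.27777778 m/s, so 7.171 kmh = 7.171 * 0.27777778 = 1.9919444 m/s. 28.68 second = 28.68 s. Combine: 1.9919444 m/s * 28.68 s = 57.128967 m. 57.128967 m = 57.128967 meter ≈ 57.13 meter (4 s.f.). Final answer: 57.13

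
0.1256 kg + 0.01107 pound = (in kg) 0.1306. Check: 0.1256 kg is already in kg. 1 pound = 0.45359237 kg, so 0.01107 pound = 0.01107 * 0.45359237 = 0.0050212675 kg. Sum: 0.1256 + 0.0050212675 = 0.13062127 kg. Result: 0.13062127 kg ≈ 0.1306 kg (4 s.f.).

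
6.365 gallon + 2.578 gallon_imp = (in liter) 35.81. Check: 1 gallon = 0.0037854118 m^3, so 6.365 gallon = 6.365 * 0.0037854118 = 0.024094146 m^3. 1 gallon_imp = 0.00454609 m^3, so 2.578 gallon_imp = 2.578 * 0.00454609 = 0.01171982 m^3. Sum: 0.024094146 + 0.01171982 = 0.035813966 m^3. 1 liter = 0.001 m^3, so 0.035813966 m^3 = 0.035813966 / 0.001 = 35.813966 liter ≈ 35.81 liter (4 s.f.).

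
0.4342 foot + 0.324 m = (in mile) 1 foot = 0.3048 m, so 0.4342 foot = 0.4342 * 0.3048 = 0.13234416 m. 0.324 m is already in m. Sum: 0.13234416 + 0.324 = 0.45634416 m. 1 mile = 1609.344 m, so 0.45634416 m = 0.45634416 / 1609.344 = 0.00028355911 mile ≈ 0.0002836 mile (4 s.f.). Final answer: 0.0002836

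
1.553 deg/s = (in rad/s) 1 deg/s = 0.017453293 rad/s, so 1.553 deg/s = 1.553 * 0.017453293 = 0.027104963 rad/s. Result: 0.027104963 rad/s ≈ 0.0271 rad/s (4 s.f.). Final answer: 0.0271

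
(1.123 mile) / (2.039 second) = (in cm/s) 8.864e+04. Check: 1 mile = 1609.344 m, so 1.123 mile = 1.123 * 1609.344 = 1807.2933 m. 2.039 second = 2.039 s. Combine: 1807.2933 m / 2.039 s = 886.36259 m/s. 1 cm/s = 0.01 m/s, so 886.36259 m/s = 886.36259 / 0.01 = 88636.259 cm/s ≈ 8.864e+04 cm/s (4 s.f.).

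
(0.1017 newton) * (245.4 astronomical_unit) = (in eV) 0.1017 newton = 0.1017 N. 1 astronomical_unit = 1.4959787e+11 m, so 245.4 astronomical_unit = 245.4 * 1.4959787e+11 = 3.6711317e+13 m. Combine: 0.1017 N * 3.6711317e+13 m = 3.733541e+12 J. 1 eV = 1.6021766e-19 J, so 3.733541e+12 J = 3.733541e+12 / 1.6021766e-19 = 2.330293e+31 eV ≈ 2.33e+31 eV (4 s.f.). Final answer: 2.33e+31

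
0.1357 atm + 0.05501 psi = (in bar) 0.1413. Check: 1 atm = 101325 Pa, so 0.1357 atm = 0.1357 * 101325 = 13749.802 Pa. 1 psi = 6894.7573 Pa, so 0.05501 psi = 0.05501 * 6894.7573 = 379.2806 Pa. Sum: 13749.802 + 379.2806 = 14129.083 Pa. 1 bar = 100000 Pa, so 14129.083 Pa = 14129.083 / 100000 = 0.14129083 bar ≈ 0.1413 bar (4 s.f.).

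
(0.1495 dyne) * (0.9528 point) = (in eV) 3.136e+09. Check: 1 dyne = 1e-05 N, so 0.1495 dyne = 0.1495 * 1e-05 = 1.495e-06 N. 1 point = 0.00035277778 m, so 0.9528 point = 0.9528 * 0.00035277778 = 0.00033612667 m. Combine: 1.495e-06 N * 0.00033612667 m = 5.0250937e-10 J. 1 eV = 1.6021766e-19 J, so 5.0250937e-10 J = 5.0250937e-10 / 1.6021766e-19 = 3.1364168e+09 eV ≈ 3.136e+09 eV (4 s.f.).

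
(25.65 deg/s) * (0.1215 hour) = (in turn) 1 deg/s = 0.017453293 rad/s, so 25.65 deg/s = 25.65 * 0.017453293 = 0.44767695 rad/s. 1 hour = 3600 s, so 0.1215 hour = 0.1215 * 3600 = 437.4 s. Combine: 0.44767695 rad/s * 437.4 s = 195.8139 rad. 1 turn = 6.2831853 rad, so 195.8139 rad = 195.8139 / 6.2831853 = 31.16475 turn ≈ 31.16 turn (4 s.f.). Final answer: 31.16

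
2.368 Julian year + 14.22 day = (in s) 7.596e+07. Check: 1 Julian year = 31557600 s, so 2.368 Julian year = 2.368 * 31557600 = 74728397 s. 1 day = 86400 s, so 14.22 day = 14.22 * 86400 = 1228608 s. Sum: 74728397 + 1228608 = 75957005 s. Result: 75957005 s ≈ 7.596e+07 s (4 s.f.).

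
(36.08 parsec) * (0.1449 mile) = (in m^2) 1 parsec = 3.0856776e+16 m, so 36.08 parsec = 36.08 * 3.0856776e+16 = 1.1133125e+18 m. 1 mile = 1609.344 m, so 0.1449 mile = 0.1449 * 1609.344 = 233.19395 m. Combine: 1.1133125e+18 m * 233.19395 m = 2.5961773e+20 m^2. Result: 2.5961773e+20 m^2 ≈ 2.596e+20 m^2 (4 s.f.). Final answer: 2.596e+20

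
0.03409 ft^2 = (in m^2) 0.003167. Check: 1 ft^2 = 0.09290304 m^2, so 0.03409 ft^2 = 0.03409 * 0.09290304 = 0.0031670646 m^2. Result: 0.0031670646 m^2 ≈ 0.003167 m^2 (4 s.f.).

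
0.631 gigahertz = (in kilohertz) 1 gigahertz = 1e+09 Hz, so 0.631 gigahertz = 0.631 * 1e+09 = 6.31e+08 Hz. 1 kilohertz = 1000 Hz, so 6.31e+08 Hz = 6.31e+08 / 1000 = 631000 kilohertz ≈ 6.31e+05 kilohertz (4 s.f.). Final answer: 6.31e+05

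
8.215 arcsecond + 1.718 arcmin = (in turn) 8.588e-05. Check: 1 arcsecond = 4.8481368e-06 rad, so 8.215 arcsecond = 8.215 * 4.8481368e-06 = 3.9827444e-05 rad. 1 arcmin = 0.00029088821 rad, so 1.718 arcmin = 1.718 * 0.00029088821 = 0.00049974594 rad. Sum: 3.9827444e-05 + 0.00049974594 = 0.00053957339 rad. 1 turn = 6.2831853 rad, so 0.00053957339 rad = 0.00053957339 / 6.2831853 = 8.5875772e-05 turn ≈ 8.588e-05 turn (4 s.f.).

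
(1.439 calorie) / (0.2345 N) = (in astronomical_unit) 1.716e-10. Check: 1 calorie = 4.184 J, so 1.439 calorie = 1.439 * 4.184 = 6.020776 J. 0.2345 N is already in N. Combine: 6.020776 J / 0.2345 N = 25.674951 m. 1 astronomical_unit = 1.4959787e+11 m, so 25.674951 m = 25.674951 / 1.4959787e+11 = 1.7162645e-10 astronomical_unit ≈ 1.716e-10 astronomical_unit (4 s.f.).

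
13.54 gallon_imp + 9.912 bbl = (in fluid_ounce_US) 5.537e+04. Check: 1 gallon_imp = 0.00454609 m^3, so 13.54 gallon_imp = 13.54 * 0.00454609 = 0.061554059 m^3. 1 bbl = 0.15898729 m^3, so 9.912 bbl = 9.912 * 0.15898729 = 1.5758821 m^3. Sum: 0.061554059 + 1.5758821 = 1.6374361 m^3. 1 fluid_ounce_US = 2.957353e-05 m^3, so 1.6374361 m^3 = 1.6374361 / 2.957353e-05 = 55368.302 fluid_ounce_US ≈ 5.537e+04 fluid_ounce_US (4 s.f.).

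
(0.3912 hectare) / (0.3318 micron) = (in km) 1.179e+07. Check: 1 hectare = 10000 m^2, so 0.3912 hectare = 0.3912 * 10000 = 3912 m^2. 1 micron = 1e-06 m, so 0.3318 micron = 0.3318 * 1e-06 = 3.318e-07 m. Combine: 3912 m^2 / 3.318e-07 m = 1.1790235e+10 m. 1 km = 1000 m, so 1.1790235e+10 m = 1.1790235e+10 / 1000 = 11790235 km ≈ 1.179e+07 km (4 s.f.).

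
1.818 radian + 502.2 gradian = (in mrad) 9707. Check: 1.818 radian = 1.818 rad. 1 gradian = 0.015707963 rad, so 502.2 gradian = 502.2 * 0.015707963 = 7.8885392 rad. Sum: 1.818 + 7.8885392 = 9.7065392 rad. 1 mrad = 0.001 rad, so 9.7065392 rad = 9.7065392 / 0.001 = 9706.5392 mrad ≈ 9707 mrad (4 s.f.).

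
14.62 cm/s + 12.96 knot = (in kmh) 24.53. Check: 1 cm/s = 0.01 m/s, so 14.62 cm/s = 14.62 * 0.01 = 0.1462 m/s. 1 knot = 0.51444444 m/s, so 12.96 knot = 12.96 * 0.51444444 = 6.6672 m/s. Sum: 0.1462 + 6.6672 = 6.8134 m/s. 1 kmh = 0.27777778 m/s, so 6.8134 m/s = 6.8134 / 0.27777778 = 24.52824 kmh ≈ 24.53 kmh (4 s.f.).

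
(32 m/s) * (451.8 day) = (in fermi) 32 m/s is already in m/s. 1 day = 86400 s, so 451.8 day = 451.8 * 86400 = 39035520 s. Combine: 32 m/s * 39035520 s = 1.2491366e+09 m. 1 fermi = 1e-15 m, so 1.2491366e+09 m = 1.2491366e+09 / 1e-15 = 1.2491366e+24 fermi ≈ 1.249e+24 fermi (4 s.f.). Final answer: 1.249e+24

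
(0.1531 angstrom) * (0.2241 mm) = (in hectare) 3.431e-19. Check: 1 angstrom = 1e-10 m, so 0.1531 angstrom = 0.1531 * 1e-10 = 1.531e-11 m. 1 mm = 0.001 m, so 0.2241 mm = 0.2241 * 0.001 = 0.0002241 m. Combine: 1.531e-11 m * 0.0002241 m = 3.430971e-15 m^2. 1 hectare = 10000 m^2, so 3.430971e-15 m^2 = 3.430971e-15 / 10000 = 3.430971e-19 hectare ≈ 3.431e-19 hectare (4 s.f.).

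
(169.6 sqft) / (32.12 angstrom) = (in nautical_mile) 1 sqft = 0.09290304 m^2, so 169.6 sqft = 169.6 * 0.09290304 = 15.756356 m^2. 1 angstrom = 1e-10 m, so 32.12 angstrom = 32.12 * 1e-10 = 3.212e-09 m. Combine: 15.756356 m^2 / 3.212e-09 m = 4.9054656e+09 m. 1 nautical_mile = 1852 m, so 4.9054656e+09 m = 4.9054656e+09 / 1852 = 2648739.5 nautical_mile ≈ 2.649e+06 nautical_mile (4 s.f.). Final answer: 2.649e+06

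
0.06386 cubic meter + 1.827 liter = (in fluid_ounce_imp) 0.06386 cubic meter = 0.06386 m^3. 1 liter = 0.001 m^3, so 1.827 liter = 1.827 * 0.001 = 0.001827 m^3. Sum: 0.06386 + 0.001827 = 0.065687 m^3. 1 fluid_ounce_imp = 2.8413063e-05 m^3, so 0.065687 m^3 = 0.065687 / 2.8413063e-05 = 2311.8592 fluid_ounce_imp ≈ 2312 fluid_ounce_imp (4 s.f.). Final answer: 2312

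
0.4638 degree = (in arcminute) 27.83. Check: 1 degree = 0.017453293 rad, so 0.4638 degree = 0.4638 * 0.017453293 = 0.0080948371 rad. 1 arcminute = 0.00029088821 rad, so 0.0080948371 rad = 0.0080948371 / 0.00029088821 = 27.828 arcminute ≈ 27.83 arcminute (4 s.f.).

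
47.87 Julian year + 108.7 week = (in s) 1.576e+09. Check: 1 Julian year = 31557600 s, so 47.87 Julian year = 47.87 * 31557600 = 1.5106623e+09 s. 1 week = 604800 s, so 108.7 week = 108.7 * 604800 = 65741760 s. Sum: 1.5106623e+09 + 65741760 = 1.5764041e+09 s. Result: 1.5764041e+09 s ≈ 1.576e+09 s (4 s.f.).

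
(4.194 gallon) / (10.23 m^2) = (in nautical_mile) 8.38e-07. Check: 1 gallon = 0.0037854118 m^3, so 4.194 gallon = 4.194 * 0.0037854118 = 0.015876017 m^3. 10.23 m^2 is already in m^2. Combine: 0.015876017 m^3 / 10.23 m^2 = 0.0015519078 m. 1 nautical_mile = 1852 m, so 0.0015519078 m = 0.0015519078 / 1852 = 8.3796319e-07 nautical_mile ≈ 8.38e-07 nautical_mile (4 s.f.).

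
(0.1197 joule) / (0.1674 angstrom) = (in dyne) 0.1197 joule = 0.1197 J. 1 angstrom = 1e-10 m, so 0.1674 angstrom = 0.1674 * 1e-10 = 1.674e-11 m. Combine: 0.1197 J / 1.674e-11 m = 7.1505376e+09 N. 1 dyne = 1e-05 N, so 7.1505376e+09 N = 7.1505376e+09 / 1e-05 = 7.1505376e+14 dyne ≈ 7.151e+14 dyne (4 s.f.). Final answer: 7.151e+14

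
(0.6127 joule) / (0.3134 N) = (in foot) 6.414. Check: 0.6127 joule = 0.6127 J. 0.3134 N is already in N. Combine: 0.6127 J / 0.3134 N = 1.9550096 m. 1 foot = 0.3048 m, so 1.9550096 m = 1.9550096 / 0.3048 = 6.4140734 foot ≈ 6.414 foot (4 s.f.).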